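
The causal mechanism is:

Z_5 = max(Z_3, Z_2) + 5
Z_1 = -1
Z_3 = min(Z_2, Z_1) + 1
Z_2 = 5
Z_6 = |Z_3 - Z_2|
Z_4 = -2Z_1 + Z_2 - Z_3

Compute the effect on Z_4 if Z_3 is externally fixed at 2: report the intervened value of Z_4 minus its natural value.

The intervention breaks the incoming arrows to Z_3: Z_3 = min(Z_2, Z_1) + 1 no longer applies, and Z_3 = 2.
Z_4 = -2Z_1 + Z_2 - Z_3  [with Z_1=-1, Z_2=5, Z_3=2]  = 5
Without intervention: Z_3 = min(Z_2, Z_1) + 1  [with Z_2=5, Z_1=-1]  = 0; Z_4 = -2Z_1 + Z_2 - Z_3  [with Z_1=-1, Z_2=5, Z_3=0]  = 7.
Change = 5 − 7 = -2.

-2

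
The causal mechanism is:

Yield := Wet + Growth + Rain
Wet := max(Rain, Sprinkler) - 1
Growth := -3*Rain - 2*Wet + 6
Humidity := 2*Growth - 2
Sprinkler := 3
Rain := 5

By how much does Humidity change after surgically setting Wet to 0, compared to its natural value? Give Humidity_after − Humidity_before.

16

do(Wet=0) replaces the equation Wet := max(Rain, Sprinkler) - 1 with the constant Wet = 0.
Growth = -3*Rain - 2*Wet + 6  [with Rain=5, Wet=0]  = -9
Humidity = 2*Growth - 2  [with Growth=-9]  = -20
Without intervention: Wet = max(Rain, Sprinkler) - 1  [with Rain=5, Sprinkler=3]  = 4; Growth = -3*Rain - 2*Wet + 6  [with Rain=5, Wet=4]  = -17; Humidity = 2*Growth - 2  [with Growth=-17]  = -36.
Change = -20 − (-36) = 16.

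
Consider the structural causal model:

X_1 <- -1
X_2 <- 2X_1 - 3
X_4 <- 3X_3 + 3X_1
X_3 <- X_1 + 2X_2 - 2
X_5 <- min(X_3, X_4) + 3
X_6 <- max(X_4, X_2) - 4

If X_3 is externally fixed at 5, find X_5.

8

do(X_3=5) replaces the equation X_3 <- X_1 + 2X_2 - 2 with the constant X_3 = 5.
X_4 = 3X_3 + 3X_1  [with X_3=5, X_1=-1]  = 12
X_5 = min(X_3, X_4) + 3  [with X_3=5, X_4=12]  = 8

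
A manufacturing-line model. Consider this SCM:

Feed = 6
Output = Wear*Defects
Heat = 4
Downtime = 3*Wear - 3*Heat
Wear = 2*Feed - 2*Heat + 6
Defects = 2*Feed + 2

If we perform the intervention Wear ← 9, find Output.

do(Wear=9) replaces the equation Wear = 2*Feed - 2*Heat + 6 with the constant Wear = 9.
Defects = 2*Feed + 2  [with Feed=6]  = 14
Output = Wear*Defects  [with Wear=9, Defects=14]  = 126

126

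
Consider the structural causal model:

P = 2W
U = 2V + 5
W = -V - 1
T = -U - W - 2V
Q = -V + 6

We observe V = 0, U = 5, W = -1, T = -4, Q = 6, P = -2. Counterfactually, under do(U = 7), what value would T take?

-6

Under do(U=7), the mechanism U = 2V + 5 is discarded; U is fixed at 7.
W = -V - 1  [with V=0]  = -1
T = -U - W - 2V  [with U=7, W=-1, V=0]  = -6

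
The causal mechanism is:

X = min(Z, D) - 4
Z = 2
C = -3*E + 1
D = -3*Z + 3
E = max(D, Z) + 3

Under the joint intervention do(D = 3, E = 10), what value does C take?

Setting D = 3, E = 10 by intervention discards those variables' equations.
C = -3*E + 1  [with E=10]  = -29

-29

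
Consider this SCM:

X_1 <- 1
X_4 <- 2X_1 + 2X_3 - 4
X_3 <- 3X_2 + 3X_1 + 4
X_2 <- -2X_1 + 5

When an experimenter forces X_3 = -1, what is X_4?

-4

The intervention breaks the incoming arrows to X_3: X_3 <- 3X_2 + 3X_1 + 4 no longer applies, and X_3 = -1.
X_4 = 2X_1 + 2X_3 - 4  [with X_1=1, X_3=-1]  = -4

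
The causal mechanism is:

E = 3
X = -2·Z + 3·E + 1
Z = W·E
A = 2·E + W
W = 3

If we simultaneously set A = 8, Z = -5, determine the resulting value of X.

20

Setting A = 8, Z = -5 by intervention discards those variables' equations.
X = -2·Z + 3·E + 1  [with Z=-5, E=3]  = 20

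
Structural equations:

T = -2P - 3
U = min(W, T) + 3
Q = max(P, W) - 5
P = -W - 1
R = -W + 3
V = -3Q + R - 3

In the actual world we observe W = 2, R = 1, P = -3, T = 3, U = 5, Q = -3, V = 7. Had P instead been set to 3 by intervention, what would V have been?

The intervention breaks the incoming arrows to P: P = -W - 1 no longer applies, and P = 3.
R = -W + 3  [with W=2]  = 1
Q = max(P, W) - 5  [with P=3, W=2]  = -2
V = -3Q + R - 3  [with Q=-2, R=1]  = 4

4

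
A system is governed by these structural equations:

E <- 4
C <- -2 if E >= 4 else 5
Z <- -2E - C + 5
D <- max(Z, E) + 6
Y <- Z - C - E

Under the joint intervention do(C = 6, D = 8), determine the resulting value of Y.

Setting C = 6, D = 8 by intervention discards those variables' equations.
Z = -2E - C + 5  [with E=4, C=6]  = -9
Y = Z - C - E  [with Z=-9, C=6, E=4]  = -19

-19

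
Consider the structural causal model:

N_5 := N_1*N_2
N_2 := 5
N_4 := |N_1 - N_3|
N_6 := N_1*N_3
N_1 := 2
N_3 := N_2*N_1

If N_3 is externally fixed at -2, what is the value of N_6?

The intervention breaks the incoming arrows to N_3: N_3 := N_2*N_1 no longer applies, and N_3 = -2.
N_6 = N_1*N_3  [with N_1=2, N_3=-2]  = -4

-4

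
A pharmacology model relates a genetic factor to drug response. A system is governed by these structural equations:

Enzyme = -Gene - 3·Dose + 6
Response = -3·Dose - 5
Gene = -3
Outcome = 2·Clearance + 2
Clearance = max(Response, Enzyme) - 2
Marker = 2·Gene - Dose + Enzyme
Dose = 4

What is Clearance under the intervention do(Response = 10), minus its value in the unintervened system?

The intervention breaks the incoming arrows to Response: Response = -3·Dose - 5 no longer applies, and Response = 10.
Enzyme = -Gene - 3·Dose + 6  [with Gene=-3, Dose=4]  = -3
Clearance = max(Response, Enzyme) - 2  [with Response=10, Enzyme=-3]  = 8
Without intervention: Enzyme = -Gene - 3·Dose + 6  [with Gene=-3, Dose=4]  = -3; Response = -3·Dose - 5  [with Dose=4]  = -17; Clearance = max(Response, Enzyme) - 2  [with Response=-17, Enzyme=-3]  = -5.
Change = 8 − (-5) = 13.

13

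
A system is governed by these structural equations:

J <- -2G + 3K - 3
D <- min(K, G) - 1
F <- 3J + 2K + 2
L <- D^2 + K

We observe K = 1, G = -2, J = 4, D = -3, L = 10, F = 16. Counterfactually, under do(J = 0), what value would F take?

The intervention breaks the incoming arrows to J: J <- -2G + 3K - 3 no longer applies, and J = 0.
F = 3J + 2K + 2  [with J=0, K=1]  = 4

4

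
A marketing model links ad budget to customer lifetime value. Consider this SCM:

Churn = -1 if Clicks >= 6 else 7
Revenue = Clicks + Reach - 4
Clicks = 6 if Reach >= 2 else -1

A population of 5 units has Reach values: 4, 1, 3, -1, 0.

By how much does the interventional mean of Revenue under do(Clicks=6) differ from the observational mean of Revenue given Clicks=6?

-2.1

Under do(Clicks=6), Clicks's equation is replaced by Clicks=6 for every unit. Per-unit Revenue: 6, 3, 5, 1, 2. Mean = 3.4.
Observing Clicks=6 restricts to units where Clicks's equation naturally yields 6: Reach ∈ {4, 3}. In that subpopulation Revenue = 6, 5, mean 5.5.
Difference = 3.4 − 5.5 = -2.1.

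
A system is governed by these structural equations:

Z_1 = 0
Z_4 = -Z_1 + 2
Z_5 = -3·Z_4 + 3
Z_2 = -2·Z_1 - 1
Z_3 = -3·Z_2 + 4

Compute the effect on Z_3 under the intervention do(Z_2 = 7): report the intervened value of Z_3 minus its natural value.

-24

The intervention breaks the incoming arrows to Z_2: Z_2 = -2·Z_1 - 1 no longer applies, and Z_2 = 7.
Z_3 = -3·Z_2 + 4  [with Z_2=7]  = -17
Without intervention: Z_2 = -2·Z_1 - 1  [with Z_1=0]  = -1; Z_3 = -3·Z_2 + 4  [with Z_2=-1]  = 7.
Change = -17 − 7 = -24.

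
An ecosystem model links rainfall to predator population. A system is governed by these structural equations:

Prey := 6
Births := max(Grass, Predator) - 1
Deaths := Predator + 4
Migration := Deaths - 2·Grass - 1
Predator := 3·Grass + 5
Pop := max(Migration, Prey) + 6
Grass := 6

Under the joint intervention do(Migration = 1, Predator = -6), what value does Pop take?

Under do(Migration = 1, Predator = -6), each intervened variable's structural equation is replaced by its fixed value.
Pop = max(Migration, Prey) + 6  [with Migration=1, Prey=6]  = 12

12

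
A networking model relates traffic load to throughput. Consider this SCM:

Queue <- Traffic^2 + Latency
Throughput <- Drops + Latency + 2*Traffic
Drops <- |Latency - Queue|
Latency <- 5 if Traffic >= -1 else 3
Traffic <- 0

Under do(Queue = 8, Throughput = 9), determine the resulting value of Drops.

The joint intervention fixes Queue = 8, Throughput = 9, removing each variable's own equation.
Latency = 5 if Traffic >= -1 else 3  [with Traffic=0]  = 5
Drops = |Latency - Queue|  [with Latency=5, Queue=8]  = 3

3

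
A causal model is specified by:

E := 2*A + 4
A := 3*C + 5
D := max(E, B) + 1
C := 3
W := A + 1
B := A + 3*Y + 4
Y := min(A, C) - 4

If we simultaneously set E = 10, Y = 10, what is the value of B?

48

Under do(E = 10, Y = 10), each intervened variable's structural equation is replaced by its fixed value.
A = 3*C + 5  [with C=3]  = 14
B = A + 3*Y + 4  [with A=14, Y=10]  = 48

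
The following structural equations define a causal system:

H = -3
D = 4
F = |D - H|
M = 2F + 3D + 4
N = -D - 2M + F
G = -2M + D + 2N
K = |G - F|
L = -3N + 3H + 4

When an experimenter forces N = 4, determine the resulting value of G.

-48

The intervention breaks the incoming arrows to N: N = -D - 2M + F no longer applies, and N = 4.
F = |D - H|  [with D=4, H=-3]  = 7
M = 2F + 3D + 4  [with F=7, D=4]  = 30
G = -2M + D + 2N  [with M=30, D=4, N=4]  = -48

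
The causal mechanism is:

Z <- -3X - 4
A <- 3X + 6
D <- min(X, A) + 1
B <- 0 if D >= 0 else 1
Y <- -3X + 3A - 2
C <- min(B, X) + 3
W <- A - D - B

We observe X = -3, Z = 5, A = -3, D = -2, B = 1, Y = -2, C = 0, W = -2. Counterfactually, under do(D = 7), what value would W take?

do(D=7) replaces the equation D <- min(X, A) + 1 with the constant D = 7.
A = 3X + 6  [with X=-3]  = -3
B = 0 if D >= 0 else 1  [with D=7]  = 0
W = A - D - B  [with A=-3, D=7, B=0]  = -10

-10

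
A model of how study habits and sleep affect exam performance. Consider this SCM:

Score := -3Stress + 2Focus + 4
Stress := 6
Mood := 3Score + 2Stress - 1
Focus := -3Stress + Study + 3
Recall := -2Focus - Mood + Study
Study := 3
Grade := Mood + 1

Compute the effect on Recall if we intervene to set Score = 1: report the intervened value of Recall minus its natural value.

Under do(Score=1), the mechanism Score := -3Stress + 2Focus + 4 is discarded; Score is fixed at 1.
Focus = -3Stress + Study + 3  [with Stress=6, Study=3]  = -12
Mood = 3Score + 2Stress - 1  [with Score=1, Stress=6]  = 14
Recall = -2Focus - Mood + Study  [with Focus=-12, Mood=14, Study=3]  = 13
Without intervention: Focus = -3Stress + Study + 3  [with Stress=6, Study=3]  = -12; Score = -3Stress + 2Focus + 4  [with Stress=6, Focus=-12]  = -38; Mood = 3Score + 2Stress - 1  [with Score=-38, Stress=6]  = -103; Recall = -2Focus - Mood + Study  [with Focus=-12, Mood=-103, Study=3]  = 130.
Change = 13 − 130 = -117.

-117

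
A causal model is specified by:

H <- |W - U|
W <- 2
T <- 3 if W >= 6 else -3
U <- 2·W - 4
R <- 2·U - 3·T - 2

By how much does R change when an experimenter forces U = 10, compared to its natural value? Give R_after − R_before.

do(U=10) replaces the equation U <- 2·W - 4 with the constant U = 10.
T = 3 if W >= 6 else -3  [with W=2]  = -3
R = 2·U - 3·T - 2  [with U=10, T=-3]  = 27
Without intervention: U = 2·W - 4  [with W=2]  = 0; T = 3 if W >= 6 else -3  [with W=2]  = -3; R = 2·U - 3·T - 2  [with U=0, T=-3]  = 7.
Change = 27 − 7 = 20.

20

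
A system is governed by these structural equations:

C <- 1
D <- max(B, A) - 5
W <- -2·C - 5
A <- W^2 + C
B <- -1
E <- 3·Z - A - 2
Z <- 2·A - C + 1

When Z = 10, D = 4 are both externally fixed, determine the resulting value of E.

Under do(Z = 10, D = 4), each intervened variable's structural equation is replaced by its fixed value.
W = -2·C - 5  [with C=1]  = -7
A = W^2 + C  [with W=-7, C=1]  = 50
E = 3·Z - A - 2  [with Z=10, A=50]  = -22

-22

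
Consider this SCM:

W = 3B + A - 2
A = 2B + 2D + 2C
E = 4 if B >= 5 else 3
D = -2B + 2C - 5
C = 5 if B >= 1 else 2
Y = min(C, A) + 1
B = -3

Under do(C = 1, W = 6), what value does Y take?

Setting C = 1, W = 6 by intervention discards those variables' equations.
D = -2B + 2C - 5  [with B=-3, C=1]  = 3
A = 2B + 2D + 2C  [with B=-3, D=3, C=1]  = 2
Y = min(C, A) + 1  [with C=1, A=2]  = 2

2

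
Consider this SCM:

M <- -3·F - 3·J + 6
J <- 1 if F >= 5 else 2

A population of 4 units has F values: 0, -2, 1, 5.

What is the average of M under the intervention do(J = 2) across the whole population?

-3

do(J=2) breaks J's dependence on F. With J=2 fixed, M across the units is 0, 6, -3, -15, mean -3.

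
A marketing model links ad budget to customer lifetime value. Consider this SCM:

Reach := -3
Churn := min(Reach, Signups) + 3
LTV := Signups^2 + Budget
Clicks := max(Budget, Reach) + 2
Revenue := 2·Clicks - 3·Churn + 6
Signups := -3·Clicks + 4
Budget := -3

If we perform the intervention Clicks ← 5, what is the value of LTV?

118

The intervention breaks the incoming arrows to Clicks: Clicks := max(Budget, Reach) + 2 no longer applies, and Clicks = 5.
Signups = -3·Clicks + 4  [with Clicks=5]  = -11
LTV = Signups^2 + Budget  [with Signups=-11, Budget=-3]  = 118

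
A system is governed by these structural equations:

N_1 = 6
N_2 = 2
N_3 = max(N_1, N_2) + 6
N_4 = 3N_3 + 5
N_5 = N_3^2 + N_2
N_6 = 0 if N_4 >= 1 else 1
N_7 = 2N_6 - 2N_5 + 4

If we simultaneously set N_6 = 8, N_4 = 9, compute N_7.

Under do(N_6 = 8, N_4 = 9), each intervened variable's structural equation is replaced by its fixed value.
N_3 = max(N_1, N_2) + 6  [with N_1=6, N_2=2]  = 12
N_5 = N_3^2 + N_2  [with N_3=12, N_2=2]  = 146
N_7 = 2N_6 - 2N_5 + 4  [with N_6=8, N_5=146]  = -272

-272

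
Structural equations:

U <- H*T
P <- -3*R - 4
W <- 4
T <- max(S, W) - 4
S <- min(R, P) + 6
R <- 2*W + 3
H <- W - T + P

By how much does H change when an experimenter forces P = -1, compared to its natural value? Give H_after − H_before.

The intervention breaks the incoming arrows to P: P <- -3*R - 4 no longer applies, and P = -1.
R = 2*W + 3  [with W=4]  = 11
S = min(R, P) + 6  [with R=11, P=-1]  = 5
T = max(S, W) - 4  [with S=5, W=4]  = 1
H = W - T + P  [with W=4, T=1, P=-1]  = 2
Without intervention: R = 2*W + 3  [with W=4]  = 11; P = -3*R - 4  [with R=11]  = -37; S = min(R, P) + 6  [with R=11, P=-37]  = -31; T = max(S, W) - 4  [with S=-31, W=4]  = 0; H = W - T + P  [with W=4, T=0, P=-37]  = -33.
Change = 2 − (-33) = 35.

35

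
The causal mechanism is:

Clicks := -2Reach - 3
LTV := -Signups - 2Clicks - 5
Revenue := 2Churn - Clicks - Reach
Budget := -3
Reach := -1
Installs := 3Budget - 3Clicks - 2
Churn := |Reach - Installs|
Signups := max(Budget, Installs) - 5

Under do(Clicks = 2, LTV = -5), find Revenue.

31

Under do(Clicks = 2, LTV = -5), each intervened variable's structural equation is replaced by its fixed value.
Installs = 3Budget - 3Clicks - 2  [with Budget=-3, Clicks=2]  = -17
Churn = |Reach - Installs|  [with Reach=-1, Installs=-17]  = 16
Revenue = 2Churn - Clicks - Reach  [with Churn=16, Clicks=2, Reach=-1]  = 31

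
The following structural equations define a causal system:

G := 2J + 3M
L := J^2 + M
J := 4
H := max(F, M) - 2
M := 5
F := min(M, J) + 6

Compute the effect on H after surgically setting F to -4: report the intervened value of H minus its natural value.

-5

The intervention breaks the incoming arrows to F: F := min(M, J) + 6 no longer applies, and F = -4.
H = max(F, M) - 2  [with F=-4, M=5]  = 3
Without intervention: F = min(M, J) + 6  [with M=5, J=4]  = 10; H = max(F, M) - 2  [with F=10, M=5]  = 8.
Change = 3 − 8 = -5.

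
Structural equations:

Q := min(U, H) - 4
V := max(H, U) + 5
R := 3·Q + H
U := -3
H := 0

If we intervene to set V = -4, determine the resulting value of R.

do(V=-4) replaces the equation V := max(H, U) + 5 with the constant V = -4.
R is not downstream of the intervention, so its value is determined by the original equations.
Q = min(U, H) - 4  [with U=-3, H=0]  = -7
R = 3·Q + H  [with Q=-7, H=0]  = -21

-21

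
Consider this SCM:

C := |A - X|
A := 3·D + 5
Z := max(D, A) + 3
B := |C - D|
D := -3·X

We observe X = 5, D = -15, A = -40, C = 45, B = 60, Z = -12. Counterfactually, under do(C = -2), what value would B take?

Intervening sets C = -2 and removes its equation (C := |A - X|).
D = -3·X  [with X=5]  = -15
B = |C - D|  [with C=-2, D=-15]  = 13

13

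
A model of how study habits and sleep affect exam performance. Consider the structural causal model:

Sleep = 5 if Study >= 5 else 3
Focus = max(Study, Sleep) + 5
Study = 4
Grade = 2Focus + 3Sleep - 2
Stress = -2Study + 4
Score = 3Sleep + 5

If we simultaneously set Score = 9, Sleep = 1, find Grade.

19

The joint intervention fixes Score = 9, Sleep = 1, removing each variable's own equation.
Focus = max(Study, Sleep) + 5  [with Study=4, Sleep=1]  = 9
Grade = 2Focus + 3Sleep - 2  [with Focus=9, Sleep=1]  = 19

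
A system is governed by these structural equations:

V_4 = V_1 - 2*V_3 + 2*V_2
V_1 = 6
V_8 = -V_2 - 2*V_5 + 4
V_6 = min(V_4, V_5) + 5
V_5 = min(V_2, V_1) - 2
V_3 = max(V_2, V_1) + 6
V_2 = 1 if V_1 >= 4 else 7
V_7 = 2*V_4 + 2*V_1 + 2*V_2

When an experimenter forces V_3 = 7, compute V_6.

-1

The intervention breaks the incoming arrows to V_3: V_3 = max(V_2, V_1) + 6 no longer applies, and V_3 = 7.
V_2 = 1 if V_1 >= 4 else 7  [with V_1=6]  = 1
V_4 = V_1 - 2*V_3 + 2*V_2  [with V_1=6, V_3=7, V_2=1]  = -6
V_5 = min(V_2, V_1) - 2  [with V_2=1, V_1=6]  = -1
V_6 = min(V_4, V_5) + 5  [with V_4=-6, V_5=-1]  = -1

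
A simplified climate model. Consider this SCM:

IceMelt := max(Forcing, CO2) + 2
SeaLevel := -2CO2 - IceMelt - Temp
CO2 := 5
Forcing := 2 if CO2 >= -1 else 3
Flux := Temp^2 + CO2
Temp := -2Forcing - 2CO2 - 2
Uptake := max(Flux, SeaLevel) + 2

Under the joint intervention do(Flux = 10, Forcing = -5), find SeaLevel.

The joint intervention fixes Flux = 10, Forcing = -5, removing each variable's own equation.
Temp = -2Forcing - 2CO2 - 2  [with Forcing=-5, CO2=5]  = -2
IceMelt = max(Forcing, CO2) + 2  [with Forcing=-5, CO2=5]  = 7
SeaLevel = -2CO2 - IceMelt - Temp  [with CO2=5, IceMelt=7, Temp=-2]  = -15

-15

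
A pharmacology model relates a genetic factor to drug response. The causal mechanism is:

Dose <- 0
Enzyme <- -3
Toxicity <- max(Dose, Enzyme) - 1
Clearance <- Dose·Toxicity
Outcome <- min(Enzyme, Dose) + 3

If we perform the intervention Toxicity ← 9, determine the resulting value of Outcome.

0

do(Toxicity=9) replaces the equation Toxicity <- max(Dose, Enzyme) - 1 with the constant Toxicity = 9.
Outcome is not downstream of the intervention, so its value is determined by the original equations.
Outcome = min(Enzyme, Dose) + 3  [with Enzyme=-3, Dose=0]  = 0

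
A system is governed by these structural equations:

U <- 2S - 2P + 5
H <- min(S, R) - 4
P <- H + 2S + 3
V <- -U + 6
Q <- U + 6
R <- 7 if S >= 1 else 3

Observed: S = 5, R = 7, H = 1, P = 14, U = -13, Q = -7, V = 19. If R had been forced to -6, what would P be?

Under do(R=-6), the mechanism R <- 7 if S >= 1 else 3 is discarded; R is fixed at -6.
H = min(S, R) - 4  [with S=5, R=-6]  = -10
P = H + 2S + 3  [with H=-10, S=5]  = 3

3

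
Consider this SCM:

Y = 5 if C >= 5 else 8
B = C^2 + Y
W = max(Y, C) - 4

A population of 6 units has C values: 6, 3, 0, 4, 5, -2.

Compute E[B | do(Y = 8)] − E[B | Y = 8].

The intervention sets Y=8 in all 6 units regardless of C. Recomputing B per unit gives 44, 17, 8, 24, 33, 12; average 23.
Conditioning on Y=8 selects the 4 unit(s) with C ∈ {3, 0, 4, -2}. Their B values: 17, 8, 24, 12. Mean = 15.25.
Difference = 23 − 15.25 = 7.75.

7.75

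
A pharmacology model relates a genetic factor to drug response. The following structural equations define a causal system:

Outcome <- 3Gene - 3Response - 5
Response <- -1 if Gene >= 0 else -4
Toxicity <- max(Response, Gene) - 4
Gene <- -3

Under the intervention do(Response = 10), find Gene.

-3

Under do(Response=10), the mechanism Response <- -1 if Gene >= 0 else -4 is discarded; Response is fixed at 10.
Gene is not downstream of the intervention, so its value is determined by the original equations.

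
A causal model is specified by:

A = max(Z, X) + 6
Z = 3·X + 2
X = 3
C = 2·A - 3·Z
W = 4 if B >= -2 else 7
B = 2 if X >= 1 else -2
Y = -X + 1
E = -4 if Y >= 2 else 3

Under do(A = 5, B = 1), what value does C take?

-23

The joint intervention fixes A = 5, B = 1, removing each variable's own equation.
Z = 3·X + 2  [with X=3]  = 11
C = 2·A - 3·Z  [with A=5, Z=11]  = -23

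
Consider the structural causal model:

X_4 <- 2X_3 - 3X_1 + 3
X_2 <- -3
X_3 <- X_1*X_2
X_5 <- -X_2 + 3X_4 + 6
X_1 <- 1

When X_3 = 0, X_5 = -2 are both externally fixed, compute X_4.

0

The joint intervention fixes X_3 = 0, X_5 = -2, removing each variable's own equation.
X_4 = 2X_3 - 3X_1 + 3  [with X_3=0, X_1=1]  = 0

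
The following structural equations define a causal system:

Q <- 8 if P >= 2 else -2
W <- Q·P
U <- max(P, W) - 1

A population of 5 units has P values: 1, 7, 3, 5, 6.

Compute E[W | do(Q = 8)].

Under do(Q=8), Q's equation is replaced by Q=8 for every unit. Per-unit W: 8, 56, 24, 40, 48. Mean = 35.2.

35.2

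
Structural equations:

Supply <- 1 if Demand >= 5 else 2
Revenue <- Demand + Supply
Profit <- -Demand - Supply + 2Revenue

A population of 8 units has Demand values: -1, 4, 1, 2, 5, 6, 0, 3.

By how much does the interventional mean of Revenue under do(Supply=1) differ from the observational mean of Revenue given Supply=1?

Every unit gets Supply=1 under the intervention. Revenue values become 0, 5, 2, 3, 6, 7, 1, 4; E[Revenue|do(Supply=1)] = 3.5.
Conditioning on Supply=1 selects the 2 unit(s) with Demand ∈ {5, 6}. Their Revenue values: 6, 7. Mean = 6.5.
Difference = 3.5 − 6.5 = -3.

-3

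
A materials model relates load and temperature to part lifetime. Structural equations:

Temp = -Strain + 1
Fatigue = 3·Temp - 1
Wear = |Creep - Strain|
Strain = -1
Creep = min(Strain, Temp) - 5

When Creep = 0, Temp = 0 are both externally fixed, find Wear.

1

The joint intervention fixes Creep = 0, Temp = 0, removing each variable's own equation.
Wear = |Creep - Strain|  [with Creep=0, Strain=-1]  = 1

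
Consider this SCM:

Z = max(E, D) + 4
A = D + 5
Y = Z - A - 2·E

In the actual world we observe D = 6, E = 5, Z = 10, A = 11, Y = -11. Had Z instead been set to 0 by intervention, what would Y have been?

do(Z=0) replaces the equation Z = max(E, D) + 4 with the constant Z = 0.
A = D + 5  [with D=6]  = 11
Y = Z - A - 2·E  [with Z=0, A=11, E=5]  = -21

-21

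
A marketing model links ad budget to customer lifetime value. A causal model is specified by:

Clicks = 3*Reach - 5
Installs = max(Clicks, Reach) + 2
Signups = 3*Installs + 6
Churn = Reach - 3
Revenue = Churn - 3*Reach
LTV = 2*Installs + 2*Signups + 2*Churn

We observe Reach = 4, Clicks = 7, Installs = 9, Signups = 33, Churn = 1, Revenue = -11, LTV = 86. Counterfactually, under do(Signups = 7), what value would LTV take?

The intervention breaks the incoming arrows to Signups: Signups = 3*Installs + 6 no longer applies, and Signups = 7.
Clicks = 3*Reach - 5  [with Reach=4]  = 7
Installs = max(Clicks, Reach) + 2  [with Clicks=7, Reach=4]  = 9
Churn = Reach - 3  [with Reach=4]  = 1
LTV = 2*Installs + 2*Signups + 2*Churn  [with Installs=9, Signups=7, Churn=1]  = 34

34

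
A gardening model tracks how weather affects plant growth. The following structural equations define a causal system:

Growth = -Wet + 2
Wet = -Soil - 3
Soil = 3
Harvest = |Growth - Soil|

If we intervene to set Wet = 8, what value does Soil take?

Under do(Wet=8), the mechanism Wet = -Soil - 3 is discarded; Wet is fixed at 8.
Soil is not downstream of the intervention, so its value is determined by the original equations.

3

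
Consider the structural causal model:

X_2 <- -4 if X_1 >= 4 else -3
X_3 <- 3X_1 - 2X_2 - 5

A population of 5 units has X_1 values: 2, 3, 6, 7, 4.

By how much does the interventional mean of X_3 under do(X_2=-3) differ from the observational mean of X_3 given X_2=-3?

Under do(X_2=-3), X_2's equation is replaced by X_2=-3 for every unit. Per-unit X_3: 7, 10, 19, 22, 13. Mean = 14.2.
E[X_3|X_2=-3] averages over only the 2 units with X_2=-3 (X_1 = 2, 3): X_3 = 7, 10, mean 8.5.
Difference = 14.2 − 8.5 = 5.7.

5.7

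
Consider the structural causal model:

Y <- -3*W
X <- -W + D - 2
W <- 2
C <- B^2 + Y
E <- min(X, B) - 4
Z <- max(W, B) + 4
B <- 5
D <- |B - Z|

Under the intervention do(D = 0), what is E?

-8

Intervening sets D = 0 and removes its equation (D <- |B - Z|).
X = -W + D - 2  [with W=2, D=0]  = -4
E = min(X, B) - 4  [with X=-4, B=5]  = -8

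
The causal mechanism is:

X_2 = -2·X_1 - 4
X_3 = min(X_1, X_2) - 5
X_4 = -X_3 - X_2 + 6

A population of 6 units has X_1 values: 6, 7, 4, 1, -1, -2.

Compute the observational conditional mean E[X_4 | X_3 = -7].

Conditioning on X_3=-7 selects the 2 unit(s) with X_1 ∈ {-1, -2}. Their X_4 values: 15, 13. Mean = 14.

14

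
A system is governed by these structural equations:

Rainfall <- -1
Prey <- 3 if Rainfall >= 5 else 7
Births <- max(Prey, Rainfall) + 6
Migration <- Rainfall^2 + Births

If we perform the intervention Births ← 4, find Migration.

The intervention breaks the incoming arrows to Births: Births <- max(Prey, Rainfall) + 6 no longer applies, and Births = 4.
Migration = Rainfall^2 + Births  [with Rainfall=-1, Births=4]  = 5

5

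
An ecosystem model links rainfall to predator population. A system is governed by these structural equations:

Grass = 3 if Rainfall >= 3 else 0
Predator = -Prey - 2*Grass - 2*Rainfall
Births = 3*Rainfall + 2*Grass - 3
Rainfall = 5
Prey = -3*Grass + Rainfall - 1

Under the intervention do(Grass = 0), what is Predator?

Under do(Grass=0), the mechanism Grass = 3 if Rainfall >= 3 else 0 is discarded; Grass is fixed at 0.
Prey = -3*Grass + Rainfall - 1  [with Grass=0, Rainfall=5]  = 4
Predator = -Prey - 2*Grass - 2*Rainfall  [with Prey=4, Grass=0, Rainfall=5]  = -14

-14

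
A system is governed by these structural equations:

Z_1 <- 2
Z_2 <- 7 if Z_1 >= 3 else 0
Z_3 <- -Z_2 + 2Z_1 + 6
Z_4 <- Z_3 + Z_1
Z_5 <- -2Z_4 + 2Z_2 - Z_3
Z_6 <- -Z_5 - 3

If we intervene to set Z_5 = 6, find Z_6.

-9

The intervention breaks the incoming arrows to Z_5: Z_5 <- -2Z_4 + 2Z_2 - Z_3 no longer applies, and Z_5 = 6.
Z_6 = -Z_5 - 3  [with Z_5=6]  = -9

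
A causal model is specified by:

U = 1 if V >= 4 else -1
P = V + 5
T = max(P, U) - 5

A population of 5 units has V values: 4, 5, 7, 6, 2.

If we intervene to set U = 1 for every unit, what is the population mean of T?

Every unit gets U=1 under the intervention. T values become 4, 5, 7, 6, 2; E[T|do(U=1)] = 4.8.

4.8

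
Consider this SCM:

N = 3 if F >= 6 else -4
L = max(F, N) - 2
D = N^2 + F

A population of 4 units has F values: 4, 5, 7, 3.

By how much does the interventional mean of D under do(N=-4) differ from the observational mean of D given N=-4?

0.75

do(N=-4) breaks N's dependence on F. With N=-4 fixed, D across the units is 20, 21, 23, 19, mean 20.75.
Conditioning on N=-4 selects the 3 unit(s) with F ∈ {4, 5, 3}. Their D values: 20, 21, 19. Mean = 20.
Difference = 20.75 − 20 = 0.75.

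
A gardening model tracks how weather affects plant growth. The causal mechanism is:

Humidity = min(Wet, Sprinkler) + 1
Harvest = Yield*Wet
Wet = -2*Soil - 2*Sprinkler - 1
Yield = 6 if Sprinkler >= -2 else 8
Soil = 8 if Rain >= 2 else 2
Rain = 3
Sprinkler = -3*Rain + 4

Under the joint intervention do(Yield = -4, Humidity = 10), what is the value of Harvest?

Setting Yield = -4, Humidity = 10 by intervention discards those variables' equations.
Sprinkler = -3*Rain + 4  [with Rain=3]  = -5
Soil = 8 if Rain >= 2 else 2  [with Rain=3]  = 8
Wet = -2*Soil - 2*Sprinkler - 1  [with Soil=8, Sprinkler=-5]  = -7
Harvest = Yield*Wet  [with Yield=-4, Wet=-7]  = 28

28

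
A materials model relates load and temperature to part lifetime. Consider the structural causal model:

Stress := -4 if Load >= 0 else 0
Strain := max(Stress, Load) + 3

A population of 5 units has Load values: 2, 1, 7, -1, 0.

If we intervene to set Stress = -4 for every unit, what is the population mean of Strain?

Every unit gets Stress=-4 under the intervention. Strain values become 5, 4, 10, 2, 3; E[Strain|do(Stress=-4)] = 4.8.

4.8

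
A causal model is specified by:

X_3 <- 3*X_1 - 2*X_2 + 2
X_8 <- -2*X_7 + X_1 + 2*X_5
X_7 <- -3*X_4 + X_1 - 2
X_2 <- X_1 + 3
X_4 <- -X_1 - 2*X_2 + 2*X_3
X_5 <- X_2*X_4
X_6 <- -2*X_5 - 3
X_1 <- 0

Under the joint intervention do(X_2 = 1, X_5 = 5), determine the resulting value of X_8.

2

The joint intervention fixes X_2 = 1, X_5 = 5, removing each variable's own equation.
X_3 = 3*X_1 - 2*X_2 + 2  [with X_1=0, X_2=1]  = 0
X_4 = -X_1 - 2*X_2 + 2*X_3  [with X_1=0, X_2=1, X_3=0]  = -2
X_7 = -3*X_4 + X_1 - 2  [with X_4=-2, X_1=0]  = 4
X_8 = -2*X_7 + X_1 + 2*X_5  [with X_7=4, X_1=0, X_5=5]  = 2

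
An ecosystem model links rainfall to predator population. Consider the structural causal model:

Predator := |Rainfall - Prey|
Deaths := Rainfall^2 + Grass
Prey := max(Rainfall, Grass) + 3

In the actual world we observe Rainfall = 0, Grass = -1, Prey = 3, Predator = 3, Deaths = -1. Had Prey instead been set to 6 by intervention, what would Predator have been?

6

The intervention breaks the incoming arrows to Prey: Prey := max(Rainfall, Grass) + 3 no longer applies, and Prey = 6.
Predator = |Rainfall - Prey|  [with Rainfall=0, Prey=6]  = 6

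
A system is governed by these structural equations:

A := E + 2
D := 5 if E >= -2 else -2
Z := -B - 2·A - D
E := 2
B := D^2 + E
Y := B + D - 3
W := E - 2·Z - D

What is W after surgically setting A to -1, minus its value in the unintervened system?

-20

The intervention breaks the incoming arrows to A: A := E + 2 no longer applies, and A = -1.
D = 5 if E >= -2 else -2  [with E=2]  = 5
B = D^2 + E  [with D=5, E=2]  = 27
Z = -B - 2·A - D  [with B=27, A=-1, D=5]  = -30
W = E - 2·Z - D  [with E=2, Z=-30, D=5]  = 57
Without intervention: D = 5 if E >= -2 else -2  [with E=2]  = 5; B = D^2 + E  [with D=5, E=2]  = 27; A = E + 2  [with E=2]  = 4; Z = -B - 2·A - D  [with B=27, A=4, D=5]  = -40; W = E - 2·Z - D  [with E=2, Z=-40, D=5]  = 77.
Change = 57 − 77 = -20.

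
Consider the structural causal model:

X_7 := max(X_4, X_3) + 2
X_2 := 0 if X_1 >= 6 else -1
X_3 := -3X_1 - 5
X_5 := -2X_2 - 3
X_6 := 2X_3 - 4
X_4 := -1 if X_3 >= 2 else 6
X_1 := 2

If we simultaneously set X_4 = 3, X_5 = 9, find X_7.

Under do(X_4 = 3, X_5 = 9), each intervened variable's structural equation is replaced by its fixed value.
X_3 = -3X_1 - 5  [with X_1=2]  = -11
X_7 = max(X_4, X_3) + 2  [with X_4=3, X_3=-11]  = 5

5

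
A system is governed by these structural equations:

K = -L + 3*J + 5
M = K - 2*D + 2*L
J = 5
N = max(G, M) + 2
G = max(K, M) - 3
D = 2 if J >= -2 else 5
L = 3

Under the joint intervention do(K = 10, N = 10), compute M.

Setting K = 10, N = 10 by intervention discards those variables' equations.
D = 2 if J >= -2 else 5  [with J=5]  = 2
M = K - 2*D + 2*L  [with K=10, D=2, L=3]  = 12

12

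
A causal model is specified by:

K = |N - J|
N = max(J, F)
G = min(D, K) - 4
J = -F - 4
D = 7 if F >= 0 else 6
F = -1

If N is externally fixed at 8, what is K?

The intervention breaks the incoming arrows to N: N = max(J, F) no longer applies, and N = 8.
J = -F - 4  [with F=-1]  = -3
K = |N - J|  [with N=8, J=-3]  = 11

11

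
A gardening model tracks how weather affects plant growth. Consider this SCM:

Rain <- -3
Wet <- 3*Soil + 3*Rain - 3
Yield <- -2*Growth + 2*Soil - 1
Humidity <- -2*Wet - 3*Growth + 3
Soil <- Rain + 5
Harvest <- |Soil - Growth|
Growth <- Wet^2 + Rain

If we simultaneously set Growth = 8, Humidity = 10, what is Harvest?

Under do(Growth = 8, Humidity = 10), each intervened variable's structural equation is replaced by its fixed value.
Soil = Rain + 5  [with Rain=-3]  = 2
Harvest = |Soil - Growth|  [with Soil=2, Growth=8]  = 6

6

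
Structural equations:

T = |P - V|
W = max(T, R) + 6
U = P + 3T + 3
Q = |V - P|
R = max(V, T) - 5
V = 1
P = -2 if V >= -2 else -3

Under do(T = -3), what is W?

3

The intervention breaks the incoming arrows to T: T = |P - V| no longer applies, and T = -3.
R = max(V, T) - 5  [with V=1, T=-3]  = -4
W = max(T, R) + 6  [with T=-3, R=-4]  = 3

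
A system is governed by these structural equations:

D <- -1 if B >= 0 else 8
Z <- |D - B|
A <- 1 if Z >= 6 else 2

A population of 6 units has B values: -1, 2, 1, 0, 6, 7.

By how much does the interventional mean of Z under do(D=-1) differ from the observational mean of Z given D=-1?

-0.7

Every unit gets D=-1 under the intervention. Z values become 0, 3, 2, 1, 7, 8; E[Z|do(D=-1)] = 3.5.
Observing D=-1 restricts to units where D's equation naturally yields -1: B ∈ {2, 1, 0, 6, 7}. In that subpopulation Z = 3, 2, 1, 7, 8, mean 4.2.
Difference = 3.5 − 4.2 = -0.7.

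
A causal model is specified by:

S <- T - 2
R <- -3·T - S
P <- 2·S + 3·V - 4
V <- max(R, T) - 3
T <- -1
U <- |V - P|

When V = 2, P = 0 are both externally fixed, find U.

The joint intervention fixes V = 2, P = 0, removing each variable's own equation.
U = |V - P|  [with V=2, P=0]  = 2

2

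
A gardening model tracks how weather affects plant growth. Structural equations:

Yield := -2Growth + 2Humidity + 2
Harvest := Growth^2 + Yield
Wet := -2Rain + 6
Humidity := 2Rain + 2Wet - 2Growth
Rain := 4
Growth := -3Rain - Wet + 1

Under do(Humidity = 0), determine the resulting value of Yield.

Intervening sets Humidity = 0 and removes its equation (Humidity := 2Rain + 2Wet - 2Growth).
Wet = -2Rain + 6  [with Rain=4]  = -2
Growth = -3Rain - Wet + 1  [with Rain=4, Wet=-2]  = -9
Yield = -2Growth + 2Humidity + 2  [with Growth=-9, Humidity=0]  = 20

20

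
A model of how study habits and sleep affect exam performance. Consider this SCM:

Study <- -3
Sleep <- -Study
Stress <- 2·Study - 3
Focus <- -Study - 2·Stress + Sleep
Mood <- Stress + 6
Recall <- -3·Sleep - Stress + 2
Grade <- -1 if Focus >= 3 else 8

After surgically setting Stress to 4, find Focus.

-2

The intervention breaks the incoming arrows to Stress: Stress <- 2·Study - 3 no longer applies, and Stress = 4.
Sleep = -Study  [with Study=-3]  = 3
Focus = -Study - 2·Stress + Sleep  [with Study=-3, Stress=4, Sleep=3]  = -2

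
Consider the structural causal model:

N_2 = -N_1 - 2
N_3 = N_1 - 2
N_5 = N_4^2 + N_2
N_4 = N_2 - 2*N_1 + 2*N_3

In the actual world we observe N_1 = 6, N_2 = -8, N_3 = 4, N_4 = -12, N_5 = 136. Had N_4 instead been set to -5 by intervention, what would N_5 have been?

Intervening sets N_4 = -5 and removes its equation (N_4 = N_2 - 2*N_1 + 2*N_3).
N_2 = -N_1 - 2  [with N_1=6]  = -8
N_5 = N_4^2 + N_2  [with N_4=-5, N_2=-8]  = 17

17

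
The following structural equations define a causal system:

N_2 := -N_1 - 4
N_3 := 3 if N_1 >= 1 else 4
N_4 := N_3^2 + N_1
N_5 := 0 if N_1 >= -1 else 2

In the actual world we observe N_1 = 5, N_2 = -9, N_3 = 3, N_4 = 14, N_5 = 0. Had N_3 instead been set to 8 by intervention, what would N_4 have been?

69

The intervention breaks the incoming arrows to N_3: N_3 := 3 if N_1 >= 1 else 4 no longer applies, and N_3 = 8.
N_4 = N_3^2 + N_1  [with N_3=8, N_1=5]  = 69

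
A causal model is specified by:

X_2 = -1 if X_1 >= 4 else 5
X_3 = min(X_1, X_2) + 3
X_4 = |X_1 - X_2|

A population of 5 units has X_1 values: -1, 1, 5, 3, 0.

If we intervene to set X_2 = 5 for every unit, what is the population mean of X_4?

Under do(X_2=5), X_2's equation is replaced by X_2=5 for every unit. Per-unit X_4: 6, 4, 0, 2, 5. Mean = 3.4.

3.4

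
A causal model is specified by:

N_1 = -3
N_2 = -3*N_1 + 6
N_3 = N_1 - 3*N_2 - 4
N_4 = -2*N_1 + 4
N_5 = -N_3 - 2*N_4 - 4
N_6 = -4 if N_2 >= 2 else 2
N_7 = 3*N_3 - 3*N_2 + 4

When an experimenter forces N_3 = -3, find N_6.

The intervention breaks the incoming arrows to N_3: N_3 = N_1 - 3*N_2 - 4 no longer applies, and N_3 = -3.
No directed path runs from N_3 to N_6, so N_6 keeps its natural value.
N_2 = -3*N_1 + 6  [with N_1=-3]  = 15
N_6 = -4 if N_2 >= 2 else 2  [with N_2=15]  = -4

-4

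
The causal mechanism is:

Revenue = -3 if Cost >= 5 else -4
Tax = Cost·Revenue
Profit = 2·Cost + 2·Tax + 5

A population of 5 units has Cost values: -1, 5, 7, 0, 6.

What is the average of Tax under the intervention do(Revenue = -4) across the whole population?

-13.6

The intervention sets Revenue=-4 in all 5 units regardless of Cost. Recomputing Tax per unit gives 4, -20, -28, 0, -24; average -13.6.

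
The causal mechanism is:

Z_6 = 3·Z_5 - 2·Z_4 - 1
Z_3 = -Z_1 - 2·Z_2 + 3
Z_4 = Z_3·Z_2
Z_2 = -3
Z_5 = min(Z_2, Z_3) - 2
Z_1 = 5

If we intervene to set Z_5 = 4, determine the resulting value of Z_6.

35

The intervention breaks the incoming arrows to Z_5: Z_5 = min(Z_2, Z_3) - 2 no longer applies, and Z_5 = 4.
Z_3 = -Z_1 - 2·Z_2 + 3  [with Z_1=5, Z_2=-3]  = 4
Z_4 = Z_3·Z_2  [with Z_3=4, Z_2=-3]  = -12
Z_6 = 3·Z_5 - 2·Z_4 - 1  [with Z_5=4, Z_4=-12]  = 35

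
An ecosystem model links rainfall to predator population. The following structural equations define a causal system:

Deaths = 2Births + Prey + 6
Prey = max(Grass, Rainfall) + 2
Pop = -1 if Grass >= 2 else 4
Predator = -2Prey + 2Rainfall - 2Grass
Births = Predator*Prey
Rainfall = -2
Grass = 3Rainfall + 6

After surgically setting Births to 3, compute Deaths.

The intervention breaks the incoming arrows to Births: Births = Predator*Prey no longer applies, and Births = 3.
Grass = 3Rainfall + 6  [with Rainfall=-2]  = 0
Prey = max(Grass, Rainfall) + 2  [with Grass=0, Rainfall=-2]  = 2
Deaths = 2Births + Prey + 6  [with Births=3, Prey=2]  = 14

14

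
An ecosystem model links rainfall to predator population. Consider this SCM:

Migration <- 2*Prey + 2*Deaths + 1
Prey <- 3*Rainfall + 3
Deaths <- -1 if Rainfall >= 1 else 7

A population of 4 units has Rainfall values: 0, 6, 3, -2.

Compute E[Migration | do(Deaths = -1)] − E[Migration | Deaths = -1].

-16.5

Under do(Deaths=-1), Deaths's equation is replaced by Deaths=-1 for every unit. Per-unit Migration: 5, 41, 23, -7. Mean = 15.5.
E[Migration|Deaths=-1] averages over only the 2 units with Deaths=-1 (Rainfall = 6, 3): Migration = 41, 23, mean 32.
Difference = 15.5 − 32 = -16.5.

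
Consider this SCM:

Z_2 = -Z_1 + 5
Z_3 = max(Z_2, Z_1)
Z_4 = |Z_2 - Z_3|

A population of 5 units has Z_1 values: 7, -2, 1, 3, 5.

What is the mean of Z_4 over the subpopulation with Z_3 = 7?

4.5

Observing Z_3=7 restricts to units where Z_3's equation naturally yields 7: Z_1 ∈ {7, -2}. In that subpopulation Z_4 = 9, 0, mean 4.5.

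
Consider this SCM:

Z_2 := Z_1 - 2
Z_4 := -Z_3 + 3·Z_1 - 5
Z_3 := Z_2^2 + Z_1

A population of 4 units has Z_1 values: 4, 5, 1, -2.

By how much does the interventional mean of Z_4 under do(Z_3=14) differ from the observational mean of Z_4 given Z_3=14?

1.5

Every unit gets Z_3=14 under the intervention. Z_4 values become -7, -4, -16, -25; E[Z_4|do(Z_3=14)] = -13.
Observing Z_3=14 restricts to units where Z_3's equation naturally yields 14: Z_1 ∈ {5, -2}. In that subpopulation Z_4 = -4, -25, mean -14.5.
Difference = -13 − (-14.5) = 1.5.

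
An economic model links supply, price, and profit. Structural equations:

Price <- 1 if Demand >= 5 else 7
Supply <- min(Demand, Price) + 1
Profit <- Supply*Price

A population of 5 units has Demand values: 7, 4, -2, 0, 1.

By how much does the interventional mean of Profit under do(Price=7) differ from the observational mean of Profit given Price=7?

8.75

The intervention sets Price=7 in all 5 units regardless of Demand. Recomputing Profit per unit gives 56, 35, -7, 7, 14; average 21.
Observing Price=7 restricts to units where Price's equation naturally yields 7: Demand ∈ {4, -2, 0, 1}. In that subpopulation Profit = 35, -7, 7, 14, mean 12.25.
Difference = 21 − 12.25 = 8.75.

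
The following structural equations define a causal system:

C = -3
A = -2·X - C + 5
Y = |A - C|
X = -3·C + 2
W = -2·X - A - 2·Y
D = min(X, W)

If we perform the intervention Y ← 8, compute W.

Intervening sets Y = 8 and removes its equation (Y = |A - C|).
X = -3·C + 2  [with C=-3]  = 11
A = -2·X - C + 5  [with X=11, C=-3]  = -14
W = -2·X - A - 2·Y  [with X=11, A=-14, Y=8]  = -24

-24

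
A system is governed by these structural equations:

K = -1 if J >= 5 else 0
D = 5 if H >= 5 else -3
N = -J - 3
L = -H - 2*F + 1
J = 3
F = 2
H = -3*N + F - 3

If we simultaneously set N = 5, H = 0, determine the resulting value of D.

Setting N = 5, H = 0 by intervention discards those variables' equations.
D = 5 if H >= 5 else -3  [with H=0]  = -3

-3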